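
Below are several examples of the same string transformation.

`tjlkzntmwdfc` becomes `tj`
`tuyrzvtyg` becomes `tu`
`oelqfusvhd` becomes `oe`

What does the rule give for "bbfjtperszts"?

bb

Rule — keep only the first 2 characters.
"bbfjtperszts" → "bb".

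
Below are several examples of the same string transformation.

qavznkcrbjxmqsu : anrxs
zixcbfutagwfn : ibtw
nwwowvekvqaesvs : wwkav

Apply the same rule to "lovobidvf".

The transformation: keep one character in every 3, starting at position 2 (positions 2nd, 5th, 8th, ...).
Doing the same to "lovobidvf": "obv".

obv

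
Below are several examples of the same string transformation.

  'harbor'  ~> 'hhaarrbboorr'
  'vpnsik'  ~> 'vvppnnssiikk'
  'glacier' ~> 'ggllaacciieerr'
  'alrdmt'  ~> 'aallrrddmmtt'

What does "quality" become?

What's happening: double every character.
"quality" → "qquuaalliittyy".

qquuaalliittyy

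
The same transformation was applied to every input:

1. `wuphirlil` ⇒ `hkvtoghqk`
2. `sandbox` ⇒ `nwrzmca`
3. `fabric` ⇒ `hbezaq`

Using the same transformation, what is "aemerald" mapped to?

kczdldqz

The pattern: shift every letter 1 place backward in the alphabet (wrapping around), then move the last 2 characters to the front (rotate right by 2).
For "aemerald", step one produces "zdldqzkc"; step two turns that into "kczdldqz".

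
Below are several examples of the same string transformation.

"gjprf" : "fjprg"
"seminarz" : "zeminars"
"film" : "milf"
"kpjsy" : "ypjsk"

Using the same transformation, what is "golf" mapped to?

folg

The transformation: swap the first and last characters.
For "golf" the result is "folg".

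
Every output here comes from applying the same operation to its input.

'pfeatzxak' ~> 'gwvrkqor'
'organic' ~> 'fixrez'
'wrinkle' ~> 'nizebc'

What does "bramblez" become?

Each output is the input with this applied: delete the last character, then shift every letter 9 places backward in the alphabet (wrapping around).
For "bramblez" the result is "sirdscv".

sirdscv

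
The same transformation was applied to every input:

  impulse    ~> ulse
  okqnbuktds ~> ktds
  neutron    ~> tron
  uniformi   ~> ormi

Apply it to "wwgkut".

The pattern: keep only the last 4 characters.
Applying that to "wwgkut" gives "gkut".

gkut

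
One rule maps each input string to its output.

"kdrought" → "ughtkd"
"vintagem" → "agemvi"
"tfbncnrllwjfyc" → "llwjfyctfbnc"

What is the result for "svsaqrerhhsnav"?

What's happening: swap the front and back halves of the string, then delete the last 2 characters.
"svsaqrerhhsnav" → "rhhsnavsvsaqre" → "rhhsnavsvsaq".

rhhsnavsvsaq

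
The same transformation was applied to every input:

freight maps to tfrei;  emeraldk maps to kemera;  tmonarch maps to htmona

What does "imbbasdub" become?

bimbbas

The pattern: move the last 3 characters to the front (rotate right by 3), then delete the first 2 characters.
So "imbbasdub" becomes "bimbbas".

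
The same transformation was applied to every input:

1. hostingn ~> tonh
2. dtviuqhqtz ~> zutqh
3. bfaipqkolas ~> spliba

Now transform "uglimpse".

uplg

In each case the input is transformed by: sort the characters into reverse alphabetical order, then keep every other character starting from the first (positions 1st, 3rd, 5th, ...).
Starting from "uglimpse": after the first operation, "uspmlige"; after the second, "uplg".
(Check on "bfaipqkolas": → "sqpolkifbaa" → "spliba" ✓)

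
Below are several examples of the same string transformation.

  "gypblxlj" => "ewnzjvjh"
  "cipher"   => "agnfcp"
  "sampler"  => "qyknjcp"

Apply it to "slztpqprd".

In each case the input is transformed by: shift every letter 2 places backward in the alphabet (wrapping around).
Applying that to "slztpqprd" gives "qjxrnonpb".

qjxrnonpb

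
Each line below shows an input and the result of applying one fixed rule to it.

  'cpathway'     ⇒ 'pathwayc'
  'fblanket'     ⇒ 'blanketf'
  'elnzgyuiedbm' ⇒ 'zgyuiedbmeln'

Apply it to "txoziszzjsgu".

Looking at the pairs, the operation is to swap the front and back halves of the string, then move the last 3 characters to the front (rotate right by 3).
Applying both steps to "txoziszzjsgu": "zzjsgutxozis", then "ziszzjsgutxo".

ziszzjsgutxo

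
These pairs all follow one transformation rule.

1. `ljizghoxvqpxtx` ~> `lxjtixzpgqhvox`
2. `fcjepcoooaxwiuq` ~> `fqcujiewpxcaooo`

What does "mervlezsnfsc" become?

In each case the input is transformed by: take characters alternately from the front and the back (1st, last, 2nd, 2nd-last, ...).
Applying that to "mervlezsnfsc" gives "mcesrfvnlsez".

mcesrfvnlsez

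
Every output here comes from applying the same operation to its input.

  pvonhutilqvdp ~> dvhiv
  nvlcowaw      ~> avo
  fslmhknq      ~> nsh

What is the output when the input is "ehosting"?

nht

Rule — move the last 2 characters to the front (rotate right by 2), then keep one character in every 3, starting at position 1 (positions 1st, 4th, 7th, ...).
Applying both steps to "ehosting": "ngehosti", then "nht".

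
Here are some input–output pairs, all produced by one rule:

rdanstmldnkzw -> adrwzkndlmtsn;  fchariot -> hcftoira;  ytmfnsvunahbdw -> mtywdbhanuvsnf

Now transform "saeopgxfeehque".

Rule — move the first 3 characters to the end (rotate left by 3), then reverse the string.
Applying both steps to "saeopgxfeehque": "opgxfeehquesae", then "easeuqheefxgpo".

easeuqheefxgpo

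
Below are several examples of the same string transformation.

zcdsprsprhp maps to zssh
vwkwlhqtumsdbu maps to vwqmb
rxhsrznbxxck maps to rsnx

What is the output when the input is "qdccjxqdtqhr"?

The pattern: keep one character in every 3, starting at position 1 (positions 1st, 4th, 7th, ...).
On "qdccjxqdtqhr" that produces "qcqq".

qcqq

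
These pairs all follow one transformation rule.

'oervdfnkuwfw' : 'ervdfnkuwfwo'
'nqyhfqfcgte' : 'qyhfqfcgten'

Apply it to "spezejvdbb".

pezejvdbbs

The rule is to move the first character to the end.
So "spezejvdbb" becomes "pezejvdbbs".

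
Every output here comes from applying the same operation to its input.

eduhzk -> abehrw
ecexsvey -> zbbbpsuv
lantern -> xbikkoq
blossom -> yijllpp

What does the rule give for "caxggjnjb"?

xyzddggku

What's happening: sort the characters into alphabetical order, then shift every letter 3 places backward in the alphabet (wrapping around).
For "caxggjnjb", step one produces "abcggjjnx"; step two turns that into "xyzddggku".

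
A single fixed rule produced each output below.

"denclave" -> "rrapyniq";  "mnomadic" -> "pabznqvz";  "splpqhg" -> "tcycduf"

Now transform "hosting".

tbfgvau

The pattern: swap the first and last characters, then shift every letter 13 places forward in the alphabet (wrapping around) — i.e. ROT13.
For "hosting" the result is "tbfgvau".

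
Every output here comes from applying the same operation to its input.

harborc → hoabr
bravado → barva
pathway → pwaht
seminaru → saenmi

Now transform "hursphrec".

In each case the input is transformed by: delete the last 2 characters, then take characters alternately from the front and the back (1st, last, 2nd, 2nd-last, ...).
On "hursphrec": the first step gives "hursphr", and the second then gives "hruhrps".

hruhrps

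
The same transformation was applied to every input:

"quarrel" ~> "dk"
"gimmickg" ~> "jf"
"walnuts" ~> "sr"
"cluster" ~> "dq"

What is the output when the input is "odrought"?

gs

In each case the input is transformed by: shift every letter 1 place backward in the alphabet (wrapping around), then keep only the last 2 characters.
On "odrought" that produces "gs".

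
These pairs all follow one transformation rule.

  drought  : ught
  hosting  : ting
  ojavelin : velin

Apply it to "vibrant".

Looking at the pairs, the operation is to delete the first 3 characters.
Doing the same to "vibrant": "rant".

rant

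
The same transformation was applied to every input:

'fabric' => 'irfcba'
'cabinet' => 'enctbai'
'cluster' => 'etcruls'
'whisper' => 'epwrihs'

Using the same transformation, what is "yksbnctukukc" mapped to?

kuycsknbtcku

What's happening: move the last 3 characters to the front (rotate right by 3), then swap each adjacent pair of characters (1↔2, 3↔4, ...).
Starting from "yksbnctukukc": after the first operation, "ukcyksbnctuk"; after the second, "kuycsknbtcku".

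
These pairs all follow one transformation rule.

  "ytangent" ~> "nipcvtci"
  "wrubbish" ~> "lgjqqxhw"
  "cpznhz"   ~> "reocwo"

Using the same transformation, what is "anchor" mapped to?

Rule — shift every letter 11 places backward in the alphabet (wrapping around).
Doing the same to "anchor": "pcrwdg".

pcrwdg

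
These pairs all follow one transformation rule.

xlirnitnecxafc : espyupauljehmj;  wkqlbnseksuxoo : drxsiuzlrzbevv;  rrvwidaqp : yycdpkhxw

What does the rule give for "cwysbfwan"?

Each output is the input with this applied: shift every letter 7 places forward in the alphabet (wrapping around).
On "cwysbfwan" that produces "jdfzimdhu".

jdfzimdhu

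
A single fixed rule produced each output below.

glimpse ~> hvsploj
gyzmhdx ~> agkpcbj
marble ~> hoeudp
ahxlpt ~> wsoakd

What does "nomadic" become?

flgdprq

The pattern: shift every letter 3 places forward in the alphabet (wrapping around), then reverse the string.
"nomadic" → "qrpdglf" → "flgdprq".
(Check on "marble": → "pdueoh" → "hoeudp" ✓)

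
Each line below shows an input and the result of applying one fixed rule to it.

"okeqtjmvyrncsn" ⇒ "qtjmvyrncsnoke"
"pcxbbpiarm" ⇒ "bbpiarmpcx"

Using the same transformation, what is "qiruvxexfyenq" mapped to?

uvxexfyenqqir

The rule is to move the first 3 characters to the end (rotate left by 3).
Doing the same to "qiruvxexfyenq": "uvxexfyenqqir".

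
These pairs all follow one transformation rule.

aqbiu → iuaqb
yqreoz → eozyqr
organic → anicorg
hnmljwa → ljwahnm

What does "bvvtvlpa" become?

tvlpabvv

The transformation: move the first 3 characters to the end (rotate left by 3).
"bvvtvlpa" → "tvlpabvv".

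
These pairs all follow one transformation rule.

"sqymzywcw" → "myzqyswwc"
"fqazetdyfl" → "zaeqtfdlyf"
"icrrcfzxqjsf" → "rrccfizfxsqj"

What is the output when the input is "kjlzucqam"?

zlujckqma

Each output is the input with this applied: move the first 3 characters to the end (rotate left by 3), then take characters alternately from the front and the back (1st, last, 2nd, 2nd-last, ...).
Working it through for "kjlzucqam": intermediate "zucqamkjl", final "zlujckqma".
(Check on "fqazetdyfl": → "zetdyflfqa" → "zaeqtfdlyf" ✓)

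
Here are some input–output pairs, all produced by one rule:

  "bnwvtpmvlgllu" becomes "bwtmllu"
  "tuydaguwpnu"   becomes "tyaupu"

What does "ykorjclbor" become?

yojlo

The rule is to keep every other character starting from the first (positions 1st, 3rd, 5th, ...).
On "ykorjclbor" that produces "yojlo".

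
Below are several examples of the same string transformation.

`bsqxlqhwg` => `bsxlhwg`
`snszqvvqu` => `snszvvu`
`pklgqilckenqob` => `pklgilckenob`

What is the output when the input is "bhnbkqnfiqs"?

In each case the input is transformed by: remove every "q".
For "bhnbkqnfiqs" the result is "bhnbknfis".

bhnbknfis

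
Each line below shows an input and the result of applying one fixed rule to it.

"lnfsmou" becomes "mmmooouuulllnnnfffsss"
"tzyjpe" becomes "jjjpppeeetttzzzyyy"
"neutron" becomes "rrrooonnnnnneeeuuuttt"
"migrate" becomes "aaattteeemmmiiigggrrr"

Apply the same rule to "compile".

iiillleeecccooommmppp

The transformation: move the last 3 characters to the front (rotate right by 3), then repeat every character 3 times.
"compile" → "ilecomp" → "iiillleeecccooommmppp".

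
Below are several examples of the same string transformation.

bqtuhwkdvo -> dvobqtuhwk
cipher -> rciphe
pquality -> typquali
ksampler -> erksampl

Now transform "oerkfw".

Each output is the input with this applied: swap the front and back halves of the string, then move the first 2 characters to the end (rotate left by 2).
On "oerkfw": the first step gives "kfwoer", and the second then gives "woerkf".

woerkf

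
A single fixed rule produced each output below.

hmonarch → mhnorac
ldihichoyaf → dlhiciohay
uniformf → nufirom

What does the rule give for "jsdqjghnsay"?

What's happening: delete the last character, then swap each adjacent pair of characters (1↔2, 3↔4, ...).
On "jsdqjghnsay": the first step gives "jsdqjghnsa", and the second then gives "sjqdgjnhas".

sjqdgjnhas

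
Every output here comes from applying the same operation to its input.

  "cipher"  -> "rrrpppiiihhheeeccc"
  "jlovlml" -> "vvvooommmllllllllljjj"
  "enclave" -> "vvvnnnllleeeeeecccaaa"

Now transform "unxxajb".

In each case the input is transformed by: repeat every character 3 times, then sort the characters into reverse alphabetical order.
For "unxxajb", step one produces "uuunnnxxxxxxaaajjjbbb"; step two turns that into "xxxxxxuuunnnjjjbbbaaa".

xxxxxxuuunnnjjjbbbaaa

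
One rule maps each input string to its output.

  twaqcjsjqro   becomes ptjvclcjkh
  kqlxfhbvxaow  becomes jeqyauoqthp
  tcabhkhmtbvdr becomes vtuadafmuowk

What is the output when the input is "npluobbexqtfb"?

Rule — shift every letter 7 places backward in the alphabet (wrapping around), then delete the first character.
Applying both steps to "npluobbexqtfb": "gienhuuxqjmyu", then "ienhuuxqjmyu".

ienhuuxqjmyu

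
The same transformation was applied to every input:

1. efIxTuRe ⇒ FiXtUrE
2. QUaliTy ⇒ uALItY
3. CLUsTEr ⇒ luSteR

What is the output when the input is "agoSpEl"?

The pattern: flip the case of every letter, then delete the first character.
"agoSpEl" → "AGOsPeL" → "GOsPeL".

GOsPeL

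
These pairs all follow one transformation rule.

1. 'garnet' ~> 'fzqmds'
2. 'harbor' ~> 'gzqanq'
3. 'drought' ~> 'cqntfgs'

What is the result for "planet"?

okzmds

The transformation: shift every letter 1 place backward in the alphabet (wrapping around).
On "planet" that produces "okzmds".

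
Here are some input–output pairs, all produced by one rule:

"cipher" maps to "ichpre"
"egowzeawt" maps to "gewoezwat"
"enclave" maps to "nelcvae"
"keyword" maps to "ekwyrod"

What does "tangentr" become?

In each case the input is transformed by: swap each adjacent pair of characters (1↔2, 3↔4, ...).
"tangentr" → "atgnnert".

atgnnert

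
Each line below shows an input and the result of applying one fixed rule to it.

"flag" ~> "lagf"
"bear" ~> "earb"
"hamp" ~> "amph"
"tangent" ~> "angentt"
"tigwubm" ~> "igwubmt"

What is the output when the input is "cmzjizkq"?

Rule — move the first character to the end.
On "cmzjizkq" that produces "mzjizkqc".

mzjizkqc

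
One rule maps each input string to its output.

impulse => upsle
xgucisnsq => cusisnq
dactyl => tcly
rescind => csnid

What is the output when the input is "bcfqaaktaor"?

The rule is to swap each adjacent pair of characters (1↔2, 3↔4, ...), then delete the first 2 characters.
Starting from "bcfqaaktaor": after the first operation, "cbqfaatkoar"; after the second, "qfaatkoar".
(Check on "rescind": → "ercsnid" → "csnid" ✓)

qfaatkoar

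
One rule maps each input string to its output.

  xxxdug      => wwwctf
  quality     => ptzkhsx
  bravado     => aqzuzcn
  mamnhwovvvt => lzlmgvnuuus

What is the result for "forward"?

enqvzqc

In each case the input is transformed by: shift every letter 1 place backward in the alphabet (wrapping around).
Applying that to "forward" gives "enqvzqc".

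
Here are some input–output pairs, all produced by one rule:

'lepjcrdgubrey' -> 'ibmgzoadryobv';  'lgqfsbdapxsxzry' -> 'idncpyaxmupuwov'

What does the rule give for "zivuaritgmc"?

wfsrxofqdjz

Each output is the input with this applied: shift every letter 3 places backward in the alphabet (wrapping around).
So "zivuaritgmc" becomes "wfsrxofqdjz".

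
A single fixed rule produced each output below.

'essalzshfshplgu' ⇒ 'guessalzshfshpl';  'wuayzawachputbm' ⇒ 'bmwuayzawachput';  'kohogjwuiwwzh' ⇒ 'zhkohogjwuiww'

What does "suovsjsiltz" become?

tzsuovsjsil

Rule — move the last 2 characters to the front (rotate right by 2).
So "suovsjsiltz" becomes "tzsuovsjsil".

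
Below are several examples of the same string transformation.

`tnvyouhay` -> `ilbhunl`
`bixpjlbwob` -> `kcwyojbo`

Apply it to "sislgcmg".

Looking at the pairs, the operation is to shift every letter 13 places forward in the alphabet (wrapping around) — i.e. ROT13, then delete the first 2 characters.
For "sislgcmg", step one produces "fvfytpzt"; step two turns that into "fytpzt".

fytpzt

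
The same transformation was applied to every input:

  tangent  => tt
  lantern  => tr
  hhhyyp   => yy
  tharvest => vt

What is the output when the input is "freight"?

The rule is to sort the characters into reverse alphabetical order, then keep only the first 2 characters.
Working it through for "freight": intermediate "trihgfe", final "tr".

tr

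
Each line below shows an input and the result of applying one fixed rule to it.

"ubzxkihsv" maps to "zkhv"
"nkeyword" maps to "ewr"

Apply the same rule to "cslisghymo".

The pattern: delete the first character, then keep every other character starting from the second (positions 2nd, 4th, 6th, ...).
Applying both steps to "cslisghymo": "slisghymo", then "lshm".
(Check on "ubzxkihsv": → "bzxkihsv" → "zkhv" ✓)

lshm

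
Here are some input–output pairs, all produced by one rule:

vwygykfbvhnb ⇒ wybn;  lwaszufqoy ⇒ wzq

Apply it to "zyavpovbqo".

ypb

Rule — keep one character in every 3, starting at position 2 (positions 2nd, 5th, 8th, ...).
So "zyavpovbqo" becomes "ypb".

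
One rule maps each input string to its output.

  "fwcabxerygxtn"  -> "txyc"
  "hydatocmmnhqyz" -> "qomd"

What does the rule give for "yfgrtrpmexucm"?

creg

The transformation: keep one character in every 3, starting at position 3 (positions 3rd, 6th, 9th, ...), then swap the first and last characters.
Applying both steps to "yfgrtrpmexucm": "grec", then "creg".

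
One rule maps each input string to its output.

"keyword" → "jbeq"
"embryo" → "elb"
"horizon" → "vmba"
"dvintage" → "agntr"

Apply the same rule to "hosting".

gvat

Each output is the input with this applied: delete the first 3 characters, then shift every letter 13 places forward in the alphabet (wrapping around) — i.e. ROT13.
Applying both steps to "hosting": "ting", then "gvat".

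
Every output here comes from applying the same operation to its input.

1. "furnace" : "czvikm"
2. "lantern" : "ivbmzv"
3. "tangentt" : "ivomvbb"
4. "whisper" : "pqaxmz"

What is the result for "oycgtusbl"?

The transformation: shift every letter 8 places forward in the alphabet (wrapping around), then delete the first character.
Applying both steps to "oycgtusbl": "wgkobcajt", then "gkobcajt".

gkobcajt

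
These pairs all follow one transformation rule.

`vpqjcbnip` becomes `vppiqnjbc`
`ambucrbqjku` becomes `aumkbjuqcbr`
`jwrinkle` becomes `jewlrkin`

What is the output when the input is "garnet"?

gtaern

Rule — take characters alternately from the front and the back (1st, last, 2nd, 2nd-last, ...).
So "garnet" becomes "gtaern".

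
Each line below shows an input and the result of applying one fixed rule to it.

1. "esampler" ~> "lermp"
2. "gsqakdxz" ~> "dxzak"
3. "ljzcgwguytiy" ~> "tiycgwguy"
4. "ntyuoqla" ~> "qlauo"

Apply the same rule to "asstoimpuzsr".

zsrtoimpu

The pattern: delete the first 3 characters, then move the last 3 characters to the front (rotate right by 3).
Working it through for "asstoimpuzsr": intermediate "toimpuzsr", final "zsrtoimpu".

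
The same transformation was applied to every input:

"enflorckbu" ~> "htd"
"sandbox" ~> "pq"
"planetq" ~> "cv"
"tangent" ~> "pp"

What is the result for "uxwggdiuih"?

yfk

Looking at the pairs, the operation is to keep one character in every 3, starting at position 3 (positions 3rd, 6th, 9th, ...), then shift every letter 2 places forward in the alphabet (wrapping around).
Applying both steps to "uxwggdiuih": "wdi", then "yfk".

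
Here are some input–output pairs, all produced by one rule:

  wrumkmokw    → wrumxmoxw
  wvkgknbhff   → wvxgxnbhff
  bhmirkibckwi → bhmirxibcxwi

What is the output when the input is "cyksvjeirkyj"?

cyxsvjeirxyj

Looking at the pairs, the operation is to replace every "k" with "x".
Applying that to "cyksvjeirkyj" gives "cyxsvjeirxyj".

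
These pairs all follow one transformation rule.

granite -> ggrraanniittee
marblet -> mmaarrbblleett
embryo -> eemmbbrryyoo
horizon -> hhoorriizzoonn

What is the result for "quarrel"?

qquuaarrrreell

The pattern: double every character.
Doing the same to "quarrel": "qquuaarrrreell".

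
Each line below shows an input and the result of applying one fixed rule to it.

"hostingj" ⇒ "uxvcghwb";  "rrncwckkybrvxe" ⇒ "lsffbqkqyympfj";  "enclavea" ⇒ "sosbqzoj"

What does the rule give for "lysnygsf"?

gtzmgbmu

Looking at the pairs, the operation is to move the last 2 characters to the front (rotate right by 2), then shift every letter 12 places backward in the alphabet (wrapping around).
On "lysnygsf" that produces "gtzmgbmu".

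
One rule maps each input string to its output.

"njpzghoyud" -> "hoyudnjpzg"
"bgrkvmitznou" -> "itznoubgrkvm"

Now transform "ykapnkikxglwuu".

kxglwuuykapnki

The pattern: swap the front and back halves of the string.
For "ykapnkikxglwuu" the result is "kxglwuuykapnki".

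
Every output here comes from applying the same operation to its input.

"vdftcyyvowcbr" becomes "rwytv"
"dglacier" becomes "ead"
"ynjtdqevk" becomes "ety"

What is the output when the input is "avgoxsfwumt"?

The transformation: keep one character in every 3, starting at position 1 (positions 1st, 4th, 7th, ...), then reverse the string.
Applying both steps to "avgoxsfwumt": "aofm", then "mfoa".

mfoa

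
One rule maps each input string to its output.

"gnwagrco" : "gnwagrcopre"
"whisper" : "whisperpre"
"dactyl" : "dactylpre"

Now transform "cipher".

The transformation: append "pre".
So "cipher" becomes "cipherpre".

cipherpre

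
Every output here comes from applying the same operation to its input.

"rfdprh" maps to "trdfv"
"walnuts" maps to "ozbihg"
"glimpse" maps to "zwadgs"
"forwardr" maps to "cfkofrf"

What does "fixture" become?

Looking at the pairs, the operation is to shift every letter 12 places backward in the alphabet (wrapping around), then delete the first character.
Doing the same to "fixture": "wlhifs".

wlhifs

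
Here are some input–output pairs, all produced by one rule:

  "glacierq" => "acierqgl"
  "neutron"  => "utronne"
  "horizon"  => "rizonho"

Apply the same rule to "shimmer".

In each case the input is transformed by: move the first 2 characters to the end (rotate left by 2).
For "shimmer" the result is "immersh".

immersh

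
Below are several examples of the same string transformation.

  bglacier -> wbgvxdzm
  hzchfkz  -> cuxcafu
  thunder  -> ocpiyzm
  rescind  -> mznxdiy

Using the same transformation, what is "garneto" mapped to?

What's happening: shift every letter 5 places backward in the alphabet (wrapping around).
Doing the same to "garneto": "bvmizoj".

bvmizoj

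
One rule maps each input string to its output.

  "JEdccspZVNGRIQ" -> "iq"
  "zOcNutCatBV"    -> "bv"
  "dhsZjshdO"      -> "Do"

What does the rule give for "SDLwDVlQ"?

Rule — flip the case of every letter, then keep only the last 2 characters.
For "SDLwDVlQ" the result is "Lq".
(Check on "dhsZjshdO": → "DHSzJSHDo" → "Do" ✓)

Lq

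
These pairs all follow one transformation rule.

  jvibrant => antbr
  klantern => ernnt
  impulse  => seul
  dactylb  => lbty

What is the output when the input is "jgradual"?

The rule is to delete the first 3 characters, then move the first 2 characters to the end (rotate left by 2).
Starting from "jgradual": after the first operation, "adual"; after the second, "ualad".

ualad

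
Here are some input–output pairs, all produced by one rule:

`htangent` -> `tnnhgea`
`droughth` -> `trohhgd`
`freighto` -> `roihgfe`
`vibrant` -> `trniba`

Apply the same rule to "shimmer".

The transformation: sort the characters into reverse alphabetical order, then delete the first character.
Working it through for "shimmer": intermediate "srmmihe", final "rmmihe".

rmmihe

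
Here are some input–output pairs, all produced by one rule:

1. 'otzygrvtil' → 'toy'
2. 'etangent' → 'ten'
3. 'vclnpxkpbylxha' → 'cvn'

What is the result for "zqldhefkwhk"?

Each output is the input with this applied: swap each adjacent pair of characters (1↔2, 3↔4, ...), then keep only the first 3 characters.
Starting from "zqldhefkwhk": after the first operation, "qzdlehkfhwk"; after the second, "qzd".

qzd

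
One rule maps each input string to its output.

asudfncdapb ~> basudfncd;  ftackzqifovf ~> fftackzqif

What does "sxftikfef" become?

The pattern: move the last 3 characters to the front (rotate right by 3), then delete the first 2 characters.
Starting from "sxftikfef": after the first operation, "fefsxftik"; after the second, "fsxftik".

fsxftik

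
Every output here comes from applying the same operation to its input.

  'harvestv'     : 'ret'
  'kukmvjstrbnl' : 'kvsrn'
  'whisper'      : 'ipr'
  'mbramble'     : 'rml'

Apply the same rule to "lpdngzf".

The rule is to delete the first 2 characters, then keep every other character starting from the first (positions 1st, 3rd, 5th, ...).
For "lpdngzf", step one produces "dngzf"; step two turns that into "dgf".
(Check on "kukmvjstrbnl": → "kmvjstrbnl" → "kvsrn" ✓)

dgf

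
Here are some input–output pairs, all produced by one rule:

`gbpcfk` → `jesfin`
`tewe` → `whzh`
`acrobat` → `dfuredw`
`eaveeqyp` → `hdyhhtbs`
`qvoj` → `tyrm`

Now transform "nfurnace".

qixuqdfh

The pattern: shift every letter 3 places forward in the alphabet (wrapping around).
For "nfurnace" the result is "qixuqdfh".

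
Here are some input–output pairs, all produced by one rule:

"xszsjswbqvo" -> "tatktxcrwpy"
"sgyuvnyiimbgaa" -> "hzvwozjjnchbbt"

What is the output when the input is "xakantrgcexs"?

Rule — move the first character to the end, then shift every letter 1 place forward in the alphabet (wrapping around).
Working it through for "xakantrgcexs": intermediate "akantrgcexsx", final "blboushdfyty".
(Check on "sgyuvnyiimbgaa": → "gyuvnyiimbgaas" → "hzvwozjjnchbbt" ✓)

blboushdfyty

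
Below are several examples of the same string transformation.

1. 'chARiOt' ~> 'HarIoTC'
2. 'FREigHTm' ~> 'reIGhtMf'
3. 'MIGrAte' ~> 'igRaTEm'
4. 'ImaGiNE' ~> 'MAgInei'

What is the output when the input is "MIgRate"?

Each output is the input with this applied: flip the case of every letter, then move the first character to the end.
On "MIgRate": the first step gives "miGrATE", and the second then gives "iGrATEm".

iGrATEm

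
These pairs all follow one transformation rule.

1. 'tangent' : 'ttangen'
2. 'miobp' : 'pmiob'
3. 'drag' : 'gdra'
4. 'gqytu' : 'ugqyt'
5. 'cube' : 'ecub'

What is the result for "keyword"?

Rule — move the last character to the front.
For "keyword" the result is "dkeywor".

dkeywor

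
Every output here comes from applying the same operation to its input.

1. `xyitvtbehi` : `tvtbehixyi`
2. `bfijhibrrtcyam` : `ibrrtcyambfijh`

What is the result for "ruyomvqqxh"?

omvqqxhruy

Rule — move the last 2 characters to the front (rotate right by 2), then swap the front and back halves of the string.
Applying both steps to "ruyomvqqxh": "xhruyomvqq", then "omvqqxhruy".
(Check on "xyitvtbehi": → "hixyitvtbe" → "tvtbehixyi" ✓)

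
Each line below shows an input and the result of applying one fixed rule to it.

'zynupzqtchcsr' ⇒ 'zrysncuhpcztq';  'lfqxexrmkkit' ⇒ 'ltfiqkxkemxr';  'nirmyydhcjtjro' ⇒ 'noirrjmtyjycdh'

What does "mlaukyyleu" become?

mulealuyky

In each case the input is transformed by: take characters alternately from the front and the back (1st, last, 2nd, 2nd-last, ...).
"mlaukyyleu" → "mulealuyky".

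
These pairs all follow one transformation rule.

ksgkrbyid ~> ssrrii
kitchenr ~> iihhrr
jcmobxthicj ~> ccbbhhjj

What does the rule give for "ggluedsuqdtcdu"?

The pattern: keep one character in every 3, starting at position 2 (positions 2nd, 5th, 8th, ...), then double every character.
"ggluedsuqdtcdu" → "geutu" → "ggeeuuttuu".

ggeeuuttuu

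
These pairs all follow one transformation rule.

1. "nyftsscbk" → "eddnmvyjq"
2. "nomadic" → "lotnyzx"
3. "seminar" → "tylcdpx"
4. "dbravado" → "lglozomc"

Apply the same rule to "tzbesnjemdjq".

pdyupxoubekm

In each case the input is transformed by: shift every letter 11 places forward in the alphabet (wrapping around), then move the first 3 characters to the end (rotate left by 3).
Applying both steps to "tzbesnjemdjq": "ekmpdyupxoub", then "pdyupxoubekm".
(Check on "dbravado": → "omclgloz" → "lglozomc" ✓)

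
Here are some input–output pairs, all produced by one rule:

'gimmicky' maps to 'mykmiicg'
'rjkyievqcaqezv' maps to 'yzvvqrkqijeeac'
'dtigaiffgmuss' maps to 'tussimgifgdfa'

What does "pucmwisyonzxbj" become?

Looking at the pairs, the operation is to sort the characters into reverse alphabetical order, then swap each adjacent pair of characters (1↔2, 3↔4, ...).
"pucmwisyonzxbj" → "zyxwusponmjicb" → "yzwxsuopmnijbc".
(Check on "dtigaiffgmuss": → "utssmiiggffda" → "tussimgifgdfa" ✓)

yzwxsuopmnijbc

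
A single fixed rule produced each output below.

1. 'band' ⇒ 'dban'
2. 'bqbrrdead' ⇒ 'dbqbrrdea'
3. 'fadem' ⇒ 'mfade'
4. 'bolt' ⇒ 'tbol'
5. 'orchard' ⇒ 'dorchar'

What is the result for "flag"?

gfla

The pattern: move the last character to the front.
"flag" → "gfla".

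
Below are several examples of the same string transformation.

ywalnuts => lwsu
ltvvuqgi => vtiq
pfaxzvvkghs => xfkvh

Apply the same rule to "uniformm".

fnmr

The transformation: keep every other character starting from the second (positions 2nd, 4th, 6th, ...), then swap each adjacent pair of characters (1↔2, 3↔4, ...).
Working it through for "uniformm": intermediate "nfrm", final "fnmr".
(Check on "ywalnuts": → "wlus" → "lwsu" ✓)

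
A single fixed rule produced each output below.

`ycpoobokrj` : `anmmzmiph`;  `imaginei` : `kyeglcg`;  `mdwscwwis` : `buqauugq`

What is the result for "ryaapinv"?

wyynglt

Looking at the pairs, the operation is to shift every letter 2 places backward in the alphabet (wrapping around), then delete the first character.
For "ryaapinv", step one produces "pwyynglt"; step two turns that into "wyynglt".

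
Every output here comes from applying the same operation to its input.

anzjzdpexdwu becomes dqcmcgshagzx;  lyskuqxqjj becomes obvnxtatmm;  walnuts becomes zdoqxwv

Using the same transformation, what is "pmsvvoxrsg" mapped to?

spvyyrauvj

Rule — shift every letter 3 places forward in the alphabet (wrapping around).
On "pmsvvoxrsg" that produces "spvyyrauvj".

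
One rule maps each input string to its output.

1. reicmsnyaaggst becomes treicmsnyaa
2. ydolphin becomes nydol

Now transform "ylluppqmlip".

pylluppq

The transformation: move the last character to the front, then delete the last 3 characters.
For "ylluppqmlip", step one produces "pylluppqmli"; step two turns that into "pylluppq".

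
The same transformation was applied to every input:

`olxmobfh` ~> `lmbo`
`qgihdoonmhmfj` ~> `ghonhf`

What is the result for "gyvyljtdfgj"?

yyjdg

The rule is to swap the first and last characters, then keep every other character starting from the second (positions 2nd, 4th, 6th, ...).
Starting from "gyvyljtdfgj": after the first operation, "jyvyljtdfgg"; after the second, "yyjdg".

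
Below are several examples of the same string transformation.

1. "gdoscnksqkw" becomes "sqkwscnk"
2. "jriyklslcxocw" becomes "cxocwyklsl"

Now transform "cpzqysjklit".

Each output is the input with this applied: delete the first 3 characters, then swap the front and back halves of the string.
"cpzqysjklit" → "qysjklit" → "klitqysj".

klitqysj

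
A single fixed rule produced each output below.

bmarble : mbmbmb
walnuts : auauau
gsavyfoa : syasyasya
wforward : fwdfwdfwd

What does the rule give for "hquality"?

The pattern: keep one character in every 3, starting at position 2 (positions 2nd, 5th, 8th, ...), then write the whole string 3 times in a row.
On "hquality": the first step gives "qly", and the second then gives "qlyqlyqly".

qlyqlyqly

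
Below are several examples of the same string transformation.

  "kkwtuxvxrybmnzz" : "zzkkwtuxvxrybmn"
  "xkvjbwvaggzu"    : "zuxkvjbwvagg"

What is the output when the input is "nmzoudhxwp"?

wpnmzoudhx

What's happening: move the last 2 characters to the front (rotate right by 2).
"nmzoudhxwp" → "wpnmzoudhx".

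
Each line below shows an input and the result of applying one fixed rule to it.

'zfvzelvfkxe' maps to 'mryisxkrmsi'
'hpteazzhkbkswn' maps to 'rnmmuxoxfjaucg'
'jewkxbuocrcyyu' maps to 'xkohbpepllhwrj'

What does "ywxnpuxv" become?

The transformation: shift every letter 13 places forward in the alphabet (wrapping around) — i.e. ROT13, then move the first 3 characters to the end (rotate left by 3).
"ywxnpuxv" → "achkiljk".

achkiljk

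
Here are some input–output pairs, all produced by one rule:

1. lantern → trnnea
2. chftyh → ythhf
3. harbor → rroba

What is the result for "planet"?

tnlea

Rule — delete the first character, then sort the characters into reverse alphabetical order.
For "planet", step one produces "lanet"; step two turns that into "tnlea".
(Check on "chftyh": → "hftyh" → "ythhf" ✓)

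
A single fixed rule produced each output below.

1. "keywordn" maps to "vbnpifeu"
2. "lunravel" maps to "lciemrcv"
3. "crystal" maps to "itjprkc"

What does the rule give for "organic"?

The rule is to swap each adjacent pair of characters (1↔2, 3↔4, ...), then shift every letter 9 places backward in the alphabet (wrapping around).
On "organic": the first step gives "roaginc", and the second then gives "ifrxzet".

ifrxzet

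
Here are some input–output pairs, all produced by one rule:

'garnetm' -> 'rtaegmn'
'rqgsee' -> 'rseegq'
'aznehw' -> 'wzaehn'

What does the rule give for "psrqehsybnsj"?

What's happening: sort the characters into alphabetical order, then move the last 2 characters to the front (rotate right by 2).
Working it through for "psrqehsybnsj": intermediate "behjnpqrsssy", final "sybehjnpqrss".

sybehjnpqrss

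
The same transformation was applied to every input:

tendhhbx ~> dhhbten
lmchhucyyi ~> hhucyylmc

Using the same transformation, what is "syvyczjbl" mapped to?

yczjbsyv

Looking at the pairs, the operation is to delete the last character, then move the first 3 characters to the end (rotate left by 3).
On "syvyczjbl": the first step gives "syvyczjb", and the second then gives "yczjbsyv".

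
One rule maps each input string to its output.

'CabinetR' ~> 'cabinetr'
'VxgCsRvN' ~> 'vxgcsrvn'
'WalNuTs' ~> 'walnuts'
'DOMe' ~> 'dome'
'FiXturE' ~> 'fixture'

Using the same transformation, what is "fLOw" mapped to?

In each case the input is transformed by: convert every letter to lowercase.
"fLOw" → "flow".

flow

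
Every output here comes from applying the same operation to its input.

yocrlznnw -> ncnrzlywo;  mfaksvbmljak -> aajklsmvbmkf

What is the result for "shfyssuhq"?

Each output is the input with this applied: take characters alternately from the front and the back (1st, last, 2nd, 2nd-last, ...), then move the first 3 characters to the end (rotate left by 3).
On "shfyssuhq": the first step gives "sqhhfuyss", and the second then gives "hfuysssqh".
(Check on "mfaksvbmljak": → "mkfaajklsmvb" → "aajklsmvbmkf" ✓)

hfuysssqh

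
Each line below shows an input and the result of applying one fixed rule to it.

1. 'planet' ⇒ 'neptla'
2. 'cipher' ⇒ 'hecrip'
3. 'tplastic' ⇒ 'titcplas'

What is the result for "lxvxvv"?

In each case the input is transformed by: swap the first and last characters, then move the last 3 characters to the front (rotate right by 3).
Applying both steps to "lxvxvv": "vxvxvl", then "xvlvxv".

xvlvxv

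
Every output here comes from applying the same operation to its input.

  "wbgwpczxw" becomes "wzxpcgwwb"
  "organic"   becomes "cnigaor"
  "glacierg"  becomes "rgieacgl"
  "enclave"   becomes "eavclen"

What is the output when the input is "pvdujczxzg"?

The rule is to swap each adjacent pair of characters (1↔2, 3↔4, ...), then reverse the string.
Working it through for "pvdujczxzg": intermediate "vpudcjxzgz", final "zgzxjcdupv".
(Check on "organic": → "roaginc" → "cnigaor" ✓)

zgzxjcdupv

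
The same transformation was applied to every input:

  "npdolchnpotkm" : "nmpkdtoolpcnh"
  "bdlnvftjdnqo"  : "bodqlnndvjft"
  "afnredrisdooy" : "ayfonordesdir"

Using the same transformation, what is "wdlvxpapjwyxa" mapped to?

wadxlyvwxjppa

In each case the input is transformed by: take characters alternately from the front and the back (1st, last, 2nd, 2nd-last, ...).
"wdlvxpapjwyxa" → "wadxlyvwxjppa".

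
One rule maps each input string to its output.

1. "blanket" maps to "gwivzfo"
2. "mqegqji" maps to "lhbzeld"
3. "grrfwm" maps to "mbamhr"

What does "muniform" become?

The transformation: shift every letter 5 places backward in the alphabet (wrapping around), then swap each adjacent pair of characters (1↔2, 3↔4, ...).
Applying that to "muniform" gives "phdijahm".

phdijahm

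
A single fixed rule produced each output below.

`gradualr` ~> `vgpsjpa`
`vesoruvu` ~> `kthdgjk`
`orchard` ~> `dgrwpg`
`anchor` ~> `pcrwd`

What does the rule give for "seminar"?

htbxcp

The pattern: shift every letter 11 places backward in the alphabet (wrapping around), then delete the last character.
Working it through for "seminar": intermediate "htbxcpg", final "htbxcp".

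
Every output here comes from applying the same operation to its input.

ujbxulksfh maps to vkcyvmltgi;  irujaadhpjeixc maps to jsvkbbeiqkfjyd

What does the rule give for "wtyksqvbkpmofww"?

The rule is to shift every letter 1 place forward in the alphabet (wrapping around).
"wtyksqvbkpmofww" → "xuzltrwclqnpgxx".

xuzltrwclqnpgxx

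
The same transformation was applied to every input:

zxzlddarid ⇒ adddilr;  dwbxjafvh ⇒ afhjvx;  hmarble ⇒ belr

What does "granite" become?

eint

The rule is to delete the first 3 characters, then sort the characters into alphabetical order.
Working it through for "granite": intermediate "nite", final "eint".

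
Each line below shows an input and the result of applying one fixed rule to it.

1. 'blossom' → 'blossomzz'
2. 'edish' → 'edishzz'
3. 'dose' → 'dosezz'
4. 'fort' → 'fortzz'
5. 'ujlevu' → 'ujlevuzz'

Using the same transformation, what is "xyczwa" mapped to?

xyczwazz

The transformation: append "zz".
For "xyczwa" the result is "xyczwazz".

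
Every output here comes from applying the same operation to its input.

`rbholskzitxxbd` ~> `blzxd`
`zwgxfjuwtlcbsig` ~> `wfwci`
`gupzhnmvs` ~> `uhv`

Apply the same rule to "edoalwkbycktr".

dlbk

Each output is the input with this applied: keep one character in every 3, starting at position 2 (positions 2nd, 5th, 8th, ...).
On "edoalwkbycktr" that produces "dlbk".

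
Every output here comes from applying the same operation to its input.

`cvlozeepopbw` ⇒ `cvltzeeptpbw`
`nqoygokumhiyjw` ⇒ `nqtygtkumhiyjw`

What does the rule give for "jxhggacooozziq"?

In each case the input is transformed by: replace every "o" with "t".
On "jxhggacooozziq" that produces "jxhggactttzziq".

jxhggactttzziq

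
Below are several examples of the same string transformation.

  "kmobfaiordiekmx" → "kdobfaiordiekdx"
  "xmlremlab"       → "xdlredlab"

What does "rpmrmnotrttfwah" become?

rpdrdnotrttfwah

The rule is to replace every "m" with "d".
Applying that to "rpmrmnotrttfwah" gives "rpdrdnotrttfwah".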